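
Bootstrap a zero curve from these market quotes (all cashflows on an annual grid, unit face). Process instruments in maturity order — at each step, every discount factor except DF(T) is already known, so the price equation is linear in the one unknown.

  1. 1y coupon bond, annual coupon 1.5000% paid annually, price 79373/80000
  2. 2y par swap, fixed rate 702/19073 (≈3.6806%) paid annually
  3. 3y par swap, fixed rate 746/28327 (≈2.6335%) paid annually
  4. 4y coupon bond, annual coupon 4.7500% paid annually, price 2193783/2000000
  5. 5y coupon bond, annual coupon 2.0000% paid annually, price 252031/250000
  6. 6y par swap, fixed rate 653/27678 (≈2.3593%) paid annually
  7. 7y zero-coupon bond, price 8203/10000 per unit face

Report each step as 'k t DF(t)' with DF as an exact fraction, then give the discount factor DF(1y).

1 1 391/400
2 2 4649/5000
3 3 4627/5000
4 4 9187/10000
5 5 2287/2500
6 6 4347/5000
7 7 8203/10000
DF(1y) = 391/400 ≈ 0.977500

step 1 [1y] bond c/1=3/200: DF=(79373/80000 − 3/200·(0))/(1+3/200) = 391/400 ≈ 0.977500
step 2 [2y] swap r/1=702/19073: DF=(1 − 702/19073·(0.977500))/(1+702/19073) = 4649/5000 ≈ 0.929800
step 3 [3y] swap r/1=746/28327: DF=(1 − 746/28327·(0.977500+0.929800))/(1+746/28327) = 4627/5000 ≈ 0.925400
step 4 [4y] bond c/1=19/400: DF=(2193783/2000000 − 19/400·(0.977500+0.929800+0.925400))/(1+19/400) = 9187/10000 ≈ 0.918700
step 5 [5y] bond c/1=1/50: DF=(252031/250000 − 1/50·(0.977500+0.929800+0.925400+0.918700))/(1+1/50) = 2287/2500 ≈ 0.914800
step 6 [6y] swap r/1=653/27678: DF=(1 − 653/27678·(0.977500+0.929800+0.925400+0.918700+0.914800))/(1+653/27678) = 4347/5000 ≈ 0.869400
step 7 [7y] zero: DF = P = 8203/10000 ≈ 0.820300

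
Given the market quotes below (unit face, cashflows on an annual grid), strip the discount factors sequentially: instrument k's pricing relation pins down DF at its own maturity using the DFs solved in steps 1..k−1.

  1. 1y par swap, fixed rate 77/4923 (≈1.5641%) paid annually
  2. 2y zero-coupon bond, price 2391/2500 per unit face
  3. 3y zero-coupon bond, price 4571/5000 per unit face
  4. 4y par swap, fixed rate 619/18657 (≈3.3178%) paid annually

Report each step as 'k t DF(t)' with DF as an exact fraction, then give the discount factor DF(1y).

step 1 [1y] swap r/1=77/4923: DF=(1 − 77/4923·(0))/(1+77/4923) = 4923/5000 ≈ 0.984600
step 2 [2y] zero: DF = P = 2391/2500 ≈ 0.956400
step 3 [3y] zero: DF = P = 4571/5000 ≈ 0.914200
step 4 [4y] swap r/1=619/18657: DF=(1 − 619/18657·(0.984600+0.956400+0.914200))/(1+619/18657) = 4381/5000 ≈ 0.876200

1 1 4923/5000
2 2 2391/2500
3 3 4571/5000
4 4 4381/5000
DF(1y) = 4923/5000 ≈ 0.984600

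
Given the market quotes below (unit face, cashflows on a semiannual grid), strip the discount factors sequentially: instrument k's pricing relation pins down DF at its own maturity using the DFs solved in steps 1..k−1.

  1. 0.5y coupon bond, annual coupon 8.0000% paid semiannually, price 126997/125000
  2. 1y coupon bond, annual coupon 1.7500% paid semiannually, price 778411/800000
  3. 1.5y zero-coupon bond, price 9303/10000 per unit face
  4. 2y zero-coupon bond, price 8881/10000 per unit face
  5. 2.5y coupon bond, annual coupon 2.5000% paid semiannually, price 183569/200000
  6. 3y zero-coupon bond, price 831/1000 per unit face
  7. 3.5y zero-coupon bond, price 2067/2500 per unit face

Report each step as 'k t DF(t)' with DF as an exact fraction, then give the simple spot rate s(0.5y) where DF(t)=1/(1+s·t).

step 1 [0.5y] bond c/2=1/25: DF=(126997/125000 − 1/25·(0))/(1+1/25) = 9769/10000 ≈ 0.976900
step 2 [1y] bond c/2=7/800: DF=(778411/800000 − 7/800·(0.976900))/(1+7/800) = 9561/10000 ≈ 0.956100
step 3 [1.5y] zero: DF = P = 9303/10000 ≈ 0.930300
step 4 [2y] zero: DF = P = 8881/10000 ≈ 0.888100
step 5 [2.5y] bond c/2=1/80: DF=(183569/200000 − 1/80·(0.976900+0.956100+0.930300+0.888100))/(1+1/80) = 4301/5000 ≈ 0.860200
step 6 [3y] zero: DF = P = 831/1000 ≈ 0.831000
step 7 [3.5y] zero: DF = P = 2067/2500 ≈ 0.826800

1 1/2 9769/10000
2 1 9561/10000
3 3/2 9303/10000
4 2 8881/10000
5 5/2 4301/5000
6 3 831/1000
7 7/2 2067/2500
s(0.5y) = (1/(9769/10000) − 1)/(1/2) = 462/9769 ≈ 4.7292%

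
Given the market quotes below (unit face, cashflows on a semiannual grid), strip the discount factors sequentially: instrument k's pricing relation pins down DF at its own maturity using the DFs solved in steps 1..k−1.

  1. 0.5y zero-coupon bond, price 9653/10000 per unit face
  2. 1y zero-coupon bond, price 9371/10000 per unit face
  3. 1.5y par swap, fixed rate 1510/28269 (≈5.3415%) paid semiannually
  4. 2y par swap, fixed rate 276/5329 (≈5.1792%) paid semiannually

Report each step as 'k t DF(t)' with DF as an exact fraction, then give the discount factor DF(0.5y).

step 1 [0.5y] zero: DF = P = 9653/10000 ≈ 0.965300
step 2 [1y] zero: DF = P = 9371/10000 ≈ 0.937100
step 3 [1.5y] swap r/2=755/28269: DF=(1 − 755/28269·(0.965300+0.937100))/(1+755/28269) = 1849/2000 ≈ 0.924500
step 4 [2y] swap r/2=138/5329: DF=(1 − 138/5329·(0.965300+0.937100+0.924500))/(1+138/5329) = 4517/5000 ≈ 0.903400

1 1/2 9653/10000
2 1 9371/10000
3 3/2 1849/2000
4 2 4517/5000
DF(0.5y) = 9653/10000 ≈ 0.965300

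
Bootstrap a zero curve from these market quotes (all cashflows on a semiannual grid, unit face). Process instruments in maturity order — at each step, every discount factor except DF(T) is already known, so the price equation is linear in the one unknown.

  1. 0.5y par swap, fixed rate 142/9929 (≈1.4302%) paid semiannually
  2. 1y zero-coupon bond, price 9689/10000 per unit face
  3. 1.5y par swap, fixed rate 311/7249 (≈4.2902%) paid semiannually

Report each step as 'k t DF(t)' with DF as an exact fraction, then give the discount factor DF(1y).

1 1/2 9929/10000
2 1 9689/10000
3 3/2 4689/5000
DF(1y) = 9689/10000 ≈ 0.968900

step 1 [0.5y] swap r/2=71/9929: DF=(1 − 71/9929·(0))/(1+71/9929) = 9929/10000 ≈ 0.992900
step 2 [1y] zero: DF = P = 9689/10000 ≈ 0.968900
step 3 [1.5y] swap r/2=311/14498: DF=(1 − 311/14498·(0.992900+0.968900))/(1+311/14498) = 4689/5000 ≈ 0.937800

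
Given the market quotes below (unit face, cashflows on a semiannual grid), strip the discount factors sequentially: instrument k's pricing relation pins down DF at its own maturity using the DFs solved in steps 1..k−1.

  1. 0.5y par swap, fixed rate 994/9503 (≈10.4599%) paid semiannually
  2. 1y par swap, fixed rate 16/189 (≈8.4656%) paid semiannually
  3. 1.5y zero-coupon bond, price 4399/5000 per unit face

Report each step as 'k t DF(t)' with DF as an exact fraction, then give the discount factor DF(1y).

step 1 [0.5y] swap r/2=497/9503: DF=(1 − 497/9503·(0))/(1+497/9503) = 9503/10000 ≈ 0.950300
step 2 [1y] swap r/2=8/189: DF=(1 − 8/189·(0.950300))/(1+8/189) = 1151/1250 ≈ 0.920800
step 3 [1.5y] zero: DF = P = 4399/5000 ≈ 0.879800

1 1/2 9503/10000
2 1 1151/1250
3 3/2 4399/5000
DF(1y) = 1151/1250 ≈ 0.920800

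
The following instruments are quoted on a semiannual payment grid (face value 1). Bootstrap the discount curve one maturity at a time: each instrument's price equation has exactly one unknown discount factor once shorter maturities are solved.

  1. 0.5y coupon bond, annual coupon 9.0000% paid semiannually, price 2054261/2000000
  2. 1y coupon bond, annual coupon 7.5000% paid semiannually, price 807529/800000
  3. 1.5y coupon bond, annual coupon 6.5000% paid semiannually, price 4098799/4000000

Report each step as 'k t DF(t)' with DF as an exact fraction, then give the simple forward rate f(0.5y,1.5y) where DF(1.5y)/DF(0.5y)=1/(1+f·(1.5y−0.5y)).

1 1/2 9829/10000
2 1 4687/5000
3 3/2 233/250
f(0.5y,1.5y) = ((9829/10000)/(233/250) − 1)/(1) = 509/9320 ≈ 5.4614%

step 1 [0.5y] bond c/2=9/200: DF=(2054261/2000000 − 9/200·(0))/(1+9/200) = 9829/10000 ≈ 0.982900
step 2 [1y] bond c/2=3/80: DF=(807529/800000 − 3/80·(0.982900))/(1+3/80) = 4687/5000 ≈ 0.937400
step 3 [1.5y] bond c/2=13/400: DF=(4098799/4000000 − 13/400·(0.982900+0.937400))/(1+13/400) = 233/250 ≈ 0.932000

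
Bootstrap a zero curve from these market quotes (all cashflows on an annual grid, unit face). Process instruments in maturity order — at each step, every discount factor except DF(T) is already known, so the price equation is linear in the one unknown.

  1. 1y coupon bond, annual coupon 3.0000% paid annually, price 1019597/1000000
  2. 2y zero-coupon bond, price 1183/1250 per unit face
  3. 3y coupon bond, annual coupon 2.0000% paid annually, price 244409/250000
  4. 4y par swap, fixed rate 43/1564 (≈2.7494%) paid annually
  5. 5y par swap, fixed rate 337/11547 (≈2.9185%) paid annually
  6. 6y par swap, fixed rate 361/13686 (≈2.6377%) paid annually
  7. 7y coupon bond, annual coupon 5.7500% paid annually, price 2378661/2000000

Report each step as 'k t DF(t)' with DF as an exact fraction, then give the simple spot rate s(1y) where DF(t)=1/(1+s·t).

1 1 9899/10000
2 2 1183/1250
3 3 1841/2000
4 4 1121/1250
5 5 2163/2500
6 6 2139/2500
7 7 827/1000
s(1y) = (1/(9899/10000) − 1)/(1) = 101/9899 ≈ 1.0203%

step 1 [1y] bond c/1=3/100: DF=(1019597/1000000 − 3/100·(0))/(1+3/100) = 9899/10000 ≈ 0.989900
step 2 [2y] zero: DF = P = 1183/1250 ≈ 0.946400
step 3 [3y] bond c/1=1/50: DF=(244409/250000 − 1/50·(0.989900+0.946400))/(1+1/50) = 1841/2000 ≈ 0.920500
step 4 [4y] swap r/1=43/1564: DF=(1 − 43/1564·(0.989900+0.946400+0.920500))/(1+43/1564) = 1121/1250 ≈ 0.896800
step 5 [5y] swap r/1=337/11547: DF=(1 − 337/11547·(0.989900+0.946400+0.920500+0.896800))/(1+337/11547) = 2163/2500 ≈ 0.865200
step 6 [6y] swap r/1=361/13686: DF=(1 − 361/13686·(0.989900+0.946400+0.920500+0.896800+0.865200))/(1+361/13686) = 2139/2500 ≈ 0.855600
step 7 [7y] bond c/1=23/400: DF=(2378661/2000000 − 23/400·(0.989900+0.946400+0.920500+0.896800+0.865200+0.855600))/(1+23/400) = 827/1000 ≈ 0.827000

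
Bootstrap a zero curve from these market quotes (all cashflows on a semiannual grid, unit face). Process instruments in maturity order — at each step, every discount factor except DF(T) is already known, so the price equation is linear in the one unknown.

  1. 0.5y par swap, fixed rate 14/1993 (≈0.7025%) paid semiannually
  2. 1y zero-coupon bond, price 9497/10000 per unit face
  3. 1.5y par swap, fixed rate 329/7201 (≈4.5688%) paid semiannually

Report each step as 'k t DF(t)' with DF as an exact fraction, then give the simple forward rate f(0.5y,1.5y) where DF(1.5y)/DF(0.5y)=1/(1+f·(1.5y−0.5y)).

step 1 [0.5y] swap r/2=7/1993: DF=(1 − 7/1993·(0))/(1+7/1993) = 1993/2000 ≈ 0.996500
step 2 [1y] zero: DF = P = 9497/10000 ≈ 0.949700
step 3 [1.5y] swap r/2=329/14402: DF=(1 − 329/14402·(0.996500+0.949700))/(1+329/14402) = 4671/5000 ≈ 0.934200

1 1/2 1993/2000
2 1 9497/10000
3 3/2 4671/5000
f(0.5y,1.5y) = ((1993/2000)/(4671/5000) − 1)/(1) = 623/9342 ≈ 6.6688%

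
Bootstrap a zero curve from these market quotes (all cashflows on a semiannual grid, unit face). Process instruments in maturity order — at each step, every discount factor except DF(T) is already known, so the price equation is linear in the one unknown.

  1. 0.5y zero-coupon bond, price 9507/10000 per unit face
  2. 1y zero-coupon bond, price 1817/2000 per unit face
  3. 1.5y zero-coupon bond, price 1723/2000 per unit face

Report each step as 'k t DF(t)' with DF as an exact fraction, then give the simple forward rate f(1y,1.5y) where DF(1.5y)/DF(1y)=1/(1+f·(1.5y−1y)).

step 1 [0.5y] zero: DF = P = 9507/10000 ≈ 0.950700
step 2 [1y] zero: DF = P = 1817/2000 ≈ 0.908500
step 3 [1.5y] zero: DF = P = 1723/2000 ≈ 0.861500

1 1/2 9507/10000
2 1 1817/2000
3 3/2 1723/2000
f(1y,1.5y) = ((1817/2000)/(1723/2000) − 1)/(1/2) = 188/1723 ≈ 10.9112%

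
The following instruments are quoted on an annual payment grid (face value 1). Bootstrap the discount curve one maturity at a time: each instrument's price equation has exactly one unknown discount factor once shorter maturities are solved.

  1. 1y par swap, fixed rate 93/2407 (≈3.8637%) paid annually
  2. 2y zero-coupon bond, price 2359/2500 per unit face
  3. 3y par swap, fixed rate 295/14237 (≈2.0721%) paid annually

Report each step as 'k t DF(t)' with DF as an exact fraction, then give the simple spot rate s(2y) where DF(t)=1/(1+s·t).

1 1 2407/2500
2 2 2359/2500
3 3 941/1000
s(2y) = (1/(2359/2500) − 1)/(2) = 141/4718 ≈ 2.9886%

step 1 [1y] swap r/1=93/2407: DF=(1 − 93/2407·(0))/(1+93/2407) = 2407/2500 ≈ 0.962800
step 2 [2y] zero: DF = P = 2359/2500 ≈ 0.943600
step 3 [3y] swap r/1=295/14237: DF=(1 − 295/14237·(0.962800+0.943600))/(1+295/14237) = 941/1000 ≈ 0.941000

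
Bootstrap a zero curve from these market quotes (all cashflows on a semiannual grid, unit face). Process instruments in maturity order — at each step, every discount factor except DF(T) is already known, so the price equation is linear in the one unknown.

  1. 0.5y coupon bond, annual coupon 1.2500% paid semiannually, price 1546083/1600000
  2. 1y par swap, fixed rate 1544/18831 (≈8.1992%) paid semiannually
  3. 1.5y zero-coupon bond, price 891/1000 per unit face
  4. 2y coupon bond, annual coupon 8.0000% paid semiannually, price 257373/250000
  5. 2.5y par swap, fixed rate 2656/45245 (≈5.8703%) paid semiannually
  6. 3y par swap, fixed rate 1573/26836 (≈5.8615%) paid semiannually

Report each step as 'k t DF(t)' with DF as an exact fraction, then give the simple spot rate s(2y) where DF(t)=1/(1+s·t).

1 1/2 9603/10000
2 1 2307/2500
3 3/2 891/1000
4 2 552/625
5 5/2 542/625
6 3 8427/10000
s(2y) = (1/(552/625) − 1)/(2) = 73/1104 ≈ 6.6123%

step 1 [0.5y] bond c/2=1/160: DF=(1546083/1600000 − 1/160·(0))/(1+1/160) = 9603/10000 ≈ 0.960300
step 2 [1y] swap r/2=772/18831: DF=(1 − 772/18831·(0.960300))/(1+772/18831) = 2307/2500 ≈ 0.922800
step 3 [1.5y] zero: DF = P = 891/1000 ≈ 0.891000
step 4 [2y] bond c/2=1/25: DF=(257373/250000 − 1/25·(0.960300+0.922800+0.891000))/(1+1/25) = 552/625 ≈ 0.883200
step 5 [2.5y] swap r/2=1328/45245: DF=(1 − 1328/45245·(0.960300+0.922800+0.891000+0.883200))/(1+1328/45245) = 542/625 ≈ 0.867200
step 6 [3y] swap r/2=1573/53672: DF=(1 − 1573/53672·(0.960300+0.922800+0.891000+0.883200+0.867200))/(1+1573/53672) = 8427/10000 ≈ 0.842700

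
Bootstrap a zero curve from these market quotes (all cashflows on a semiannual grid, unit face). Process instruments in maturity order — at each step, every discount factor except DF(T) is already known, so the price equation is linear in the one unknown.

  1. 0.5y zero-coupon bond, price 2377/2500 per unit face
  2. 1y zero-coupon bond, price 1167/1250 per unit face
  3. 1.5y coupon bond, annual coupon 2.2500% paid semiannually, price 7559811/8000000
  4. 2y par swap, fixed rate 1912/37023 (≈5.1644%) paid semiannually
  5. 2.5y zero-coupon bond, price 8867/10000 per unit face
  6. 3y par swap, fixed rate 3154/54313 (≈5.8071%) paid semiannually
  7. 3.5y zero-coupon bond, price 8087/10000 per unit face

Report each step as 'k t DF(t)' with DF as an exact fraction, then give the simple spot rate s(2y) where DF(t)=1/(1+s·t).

step 1 [0.5y] zero: DF = P = 2377/2500 ≈ 0.950800
step 2 [1y] zero: DF = P = 1167/1250 ≈ 0.933600
step 3 [1.5y] bond c/2=9/800: DF=(7559811/8000000 − 9/800·(0.950800+0.933600))/(1+9/800) = 1827/2000 ≈ 0.913500
step 4 [2y] swap r/2=956/37023: DF=(1 − 956/37023·(0.950800+0.933600+0.913500))/(1+956/37023) = 2261/2500 ≈ 0.904400
step 5 [2.5y] zero: DF = P = 8867/10000 ≈ 0.886700
step 6 [3y] swap r/2=1577/54313: DF=(1 − 1577/54313·(0.950800+0.933600+0.913500+0.904400+0.886700))/(1+1577/54313) = 8423/10000 ≈ 0.842300
step 7 [3.5y] zero: DF = P = 8087/10000 ≈ 0.808700

1 1/2 2377/2500
2 1 1167/1250
3 3/2 1827/2000
4 2 2261/2500
5 5/2 8867/10000
6 3 8423/10000
7 7/2 8087/10000
s(2y) = (1/(2261/2500) − 1)/(2) = 239/4522 ≈ 5.2853%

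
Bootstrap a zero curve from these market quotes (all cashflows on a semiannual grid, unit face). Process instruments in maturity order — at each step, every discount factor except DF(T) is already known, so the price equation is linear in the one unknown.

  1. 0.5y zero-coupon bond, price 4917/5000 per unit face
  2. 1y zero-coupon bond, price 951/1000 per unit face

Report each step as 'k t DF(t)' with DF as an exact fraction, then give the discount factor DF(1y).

1 1/2 4917/5000
2 1 951/1000
DF(1y) = 951/1000 ≈ 0.951000

step 1 [0.5y] zero: DF = P = 4917/5000 ≈ 0.983400
step 2 [1y] zero: DF = P = 951/1000 ≈ 0.951000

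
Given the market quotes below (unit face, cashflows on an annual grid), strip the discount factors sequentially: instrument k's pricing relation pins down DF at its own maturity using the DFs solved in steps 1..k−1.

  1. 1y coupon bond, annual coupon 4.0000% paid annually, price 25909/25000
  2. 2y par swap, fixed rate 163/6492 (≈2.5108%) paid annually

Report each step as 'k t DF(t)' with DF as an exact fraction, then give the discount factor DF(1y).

1 1 1993/2000
2 2 9511/10000
DF(1y) = 1993/2000 ≈ 0.996500

step 1 [1y] bond c/1=1/25: DF=(25909/25000 − 1/25·(0))/(1+1/25) = 1993/2000 ≈ 0.996500
step 2 [2y] swap r/1=163/6492: DF=(1 − 163/6492·(0.996500))/(1+163/6492) = 9511/10000 ≈ 0.951100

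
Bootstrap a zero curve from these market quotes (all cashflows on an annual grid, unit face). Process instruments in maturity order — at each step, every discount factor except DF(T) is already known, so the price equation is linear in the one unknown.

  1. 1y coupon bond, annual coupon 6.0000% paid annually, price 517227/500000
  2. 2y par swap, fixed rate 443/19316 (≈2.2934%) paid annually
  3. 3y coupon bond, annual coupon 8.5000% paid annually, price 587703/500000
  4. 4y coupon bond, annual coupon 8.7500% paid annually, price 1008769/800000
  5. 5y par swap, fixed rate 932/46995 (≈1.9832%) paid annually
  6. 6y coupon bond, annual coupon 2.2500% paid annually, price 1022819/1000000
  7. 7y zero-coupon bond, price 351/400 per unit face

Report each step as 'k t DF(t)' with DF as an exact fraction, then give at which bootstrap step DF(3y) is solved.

1 1 9759/10000
2 2 9557/10000
3 3 233/250
4 4 9291/10000
5 5 2267/2500
6 6 8969/10000
7 7 351/400
DF(3y) is solved at step 3

step 1 [1y] bond c/1=3/50: DF=(517227/500000 − 3/50·(0))/(1+3/50) = 9759/10000 ≈ 0.975900
step 2 [2y] swap r/1=443/19316: DF=(1 − 443/19316·(0.975900))/(1+443/19316) = 9557/10000 ≈ 0.955700
step 3 [3y] bond c/1=17/200: DF=(587703/500000 − 17/200·(0.975900+0.955700))/(1+17/200) = 233/250 ≈ 0.932000
step 4 [4y] bond c/1=7/80: DF=(1008769/800000 − 7/80·(0.975900+0.955700+0.932000))/(1+7/80) = 9291/10000 ≈ 0.929100
step 5 [5y] swap r/1=932/46995: DF=(1 − 932/46995·(0.975900+0.955700+0.932000+0.929100))/(1+932/46995) = 2267/2500 ≈ 0.906800
step 6 [6y] bond c/1=9/400: DF=(1022819/1000000 − 9/400·(0.975900+0.955700+0.932000+0.929100+0.906800))/(1+9/400) = 8969/10000 ≈ 0.896900
step 7 [7y] zero: DF = P = 351/400 ≈ 0.877500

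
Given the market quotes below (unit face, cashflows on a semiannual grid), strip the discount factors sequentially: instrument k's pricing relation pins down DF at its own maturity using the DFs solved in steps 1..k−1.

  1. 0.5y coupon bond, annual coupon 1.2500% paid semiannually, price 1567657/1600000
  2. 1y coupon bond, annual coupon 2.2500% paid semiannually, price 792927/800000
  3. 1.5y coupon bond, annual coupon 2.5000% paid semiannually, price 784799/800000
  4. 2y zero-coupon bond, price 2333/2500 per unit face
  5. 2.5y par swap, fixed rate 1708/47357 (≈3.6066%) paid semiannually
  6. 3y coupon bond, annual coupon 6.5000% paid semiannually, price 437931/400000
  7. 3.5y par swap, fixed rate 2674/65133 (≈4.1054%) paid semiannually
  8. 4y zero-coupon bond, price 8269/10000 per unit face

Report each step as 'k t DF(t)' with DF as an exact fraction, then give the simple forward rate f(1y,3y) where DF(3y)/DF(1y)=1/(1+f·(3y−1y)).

step 1 [0.5y] bond c/2=1/160: DF=(1567657/1600000 − 1/160·(0))/(1+1/160) = 9737/10000 ≈ 0.973700
step 2 [1y] bond c/2=9/800: DF=(792927/800000 − 9/800·(0.973700))/(1+9/800) = 9693/10000 ≈ 0.969300
step 3 [1.5y] bond c/2=1/80: DF=(784799/800000 − 1/80·(0.973700+0.969300))/(1+1/80) = 9449/10000 ≈ 0.944900
step 4 [2y] zero: DF = P = 2333/2500 ≈ 0.933200
step 5 [2.5y] swap r/2=854/47357: DF=(1 − 854/47357·(0.973700+0.969300+0.944900+0.933200))/(1+854/47357) = 4573/5000 ≈ 0.914600
step 6 [3y] bond c/2=13/400: DF=(437931/400000 − 13/400·(0.973700+0.969300+0.944900+0.933200+0.914600))/(1+13/400) = 9113/10000 ≈ 0.911300
step 7 [3.5y] swap r/2=1337/65133: DF=(1 − 1337/65133·(0.973700+0.969300+0.944900+0.933200+0.914600+0.911300))/(1+1337/65133) = 8663/10000 ≈ 0.866300
step 8 [4y] zero: DF = P = 8269/10000 ≈ 0.826900

1 1/2 9737/10000
2 1 9693/10000
3 3/2 9449/10000
4 2 2333/2500
5 5/2 4573/5000
6 3 9113/10000
7 7/2 8663/10000
8 4 8269/10000
f(1y,3y) = ((9693/10000)/(9113/10000) − 1)/(2) = 290/9113 ≈ 3.1823%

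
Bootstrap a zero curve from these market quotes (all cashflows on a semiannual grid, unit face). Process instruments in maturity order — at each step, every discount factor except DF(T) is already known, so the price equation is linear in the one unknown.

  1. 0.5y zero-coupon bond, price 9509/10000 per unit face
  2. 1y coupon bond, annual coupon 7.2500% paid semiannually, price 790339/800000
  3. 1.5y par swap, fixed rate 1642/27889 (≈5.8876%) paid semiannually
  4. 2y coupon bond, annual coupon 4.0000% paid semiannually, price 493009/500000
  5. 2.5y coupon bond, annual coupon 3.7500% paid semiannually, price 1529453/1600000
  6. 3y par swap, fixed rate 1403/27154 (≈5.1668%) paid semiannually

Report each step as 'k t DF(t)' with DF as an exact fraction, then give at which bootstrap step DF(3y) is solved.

1 1/2 9509/10000
2 1 9201/10000
3 3/2 9179/10000
4 2 114/125
5 5/2 4351/5000
6 3 8597/10000
DF(3y) is solved at step 6

step 1 [0.5y] zero: DF = P = 9509/10000 ≈ 0.950900
step 2 [1y] bond c/2=29/800: DF=(790339/800000 − 29/800·(0.950900))/(1+29/800) = 9201/10000 ≈ 0.920100
step 3 [1.5y] swap r/2=821/27889: DF=(1 − 821/27889·(0.950900+0.920100))/(1+821/27889) = 9179/10000 ≈ 0.917900
step 4 [2y] bond c/2=1/50: DF=(493009/500000 − 1/50·(0.950900+0.920100+0.917900))/(1+1/50) = 114/125 ≈ 0.912000
step 5 [2.5y] bond c/2=3/160: DF=(1529453/1600000 − 3/160·(0.950900+0.920100+0.917900+0.912000))/(1+3/160) = 4351/5000 ≈ 0.870200
step 6 [3y] swap r/2=1403/54308: DF=(1 − 1403/54308·(0.950900+0.920100+0.917900+0.912000+0.870200))/(1+1403/54308) = 8597/10000 ≈ 0.859700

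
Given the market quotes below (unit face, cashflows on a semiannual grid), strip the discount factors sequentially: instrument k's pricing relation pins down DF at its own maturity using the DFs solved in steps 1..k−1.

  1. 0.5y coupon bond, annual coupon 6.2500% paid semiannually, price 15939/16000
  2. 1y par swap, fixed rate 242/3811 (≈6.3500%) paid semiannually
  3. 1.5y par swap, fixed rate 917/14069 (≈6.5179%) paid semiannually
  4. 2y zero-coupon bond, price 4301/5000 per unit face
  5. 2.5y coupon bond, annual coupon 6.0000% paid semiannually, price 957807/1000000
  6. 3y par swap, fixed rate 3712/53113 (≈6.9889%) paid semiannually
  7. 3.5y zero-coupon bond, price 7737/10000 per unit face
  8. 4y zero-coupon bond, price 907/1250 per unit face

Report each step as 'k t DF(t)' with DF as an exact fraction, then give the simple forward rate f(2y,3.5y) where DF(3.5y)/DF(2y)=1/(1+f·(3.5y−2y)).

step 1 [0.5y] bond c/2=1/32: DF=(15939/16000 − 1/32·(0))/(1+1/32) = 483/500 ≈ 0.966000
step 2 [1y] swap r/2=121/3811: DF=(1 − 121/3811·(0.966000))/(1+121/3811) = 1879/2000 ≈ 0.939500
step 3 [1.5y] swap r/2=917/28138: DF=(1 − 917/28138·(0.966000+0.939500))/(1+917/28138) = 9083/10000 ≈ 0.908300
step 4 [2y] zero: DF = P = 4301/5000 ≈ 0.860200
step 5 [2.5y] bond c/2=3/100: DF=(957807/1000000 − 3/100·(0.966000+0.939500+0.908300+0.860200))/(1+3/100) = 8229/10000 ≈ 0.822900
step 6 [3y] swap r/2=1856/53113: DF=(1 − 1856/53113·(0.966000+0.939500+0.908300+0.860200+0.822900))/(1+1856/53113) = 509/625 ≈ 0.814400
step 7 [3.5y] zero: DF = P = 7737/10000 ≈ 0.773700
step 8 [4y] zero: DF = P = 907/1250 ≈ 0.725600

1 1/2 483/500
2 1 1879/2000
3 3/2 9083/10000
4 2 4301/5000
5 5/2 8229/10000
6 3 509/625
7 7/2 7737/10000
8 4 907/1250
f(2y,3.5y) = ((4301/5000)/(7737/10000) − 1)/(3/2) = 1730/23211 ≈ 7.4534%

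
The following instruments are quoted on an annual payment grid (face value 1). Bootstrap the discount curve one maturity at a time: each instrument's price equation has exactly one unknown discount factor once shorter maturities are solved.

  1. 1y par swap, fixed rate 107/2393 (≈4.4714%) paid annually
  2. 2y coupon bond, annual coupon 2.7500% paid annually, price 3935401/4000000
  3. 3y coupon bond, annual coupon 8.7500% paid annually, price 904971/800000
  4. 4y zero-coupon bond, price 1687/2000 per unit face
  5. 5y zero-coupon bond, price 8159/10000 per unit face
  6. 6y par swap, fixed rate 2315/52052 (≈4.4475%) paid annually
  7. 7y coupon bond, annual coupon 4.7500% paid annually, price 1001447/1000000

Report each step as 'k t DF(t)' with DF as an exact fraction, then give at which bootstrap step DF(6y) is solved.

1 1 2393/2500
2 2 9319/10000
3 3 4441/5000
4 4 1687/2000
5 5 8159/10000
6 6 1537/2000
7 7 18/25
DF(6y) is solved at step 6

step 1 [1y] swap r/1=107/2393: DF=(1 − 107/2393·(0))/(1+107/2393) = 2393/2500 ≈ 0.957200
step 2 [2y] bond c/1=11/400: DF=(3935401/4000000 − 11/400·(0.957200))/(1+11/400) = 9319/10000 ≈ 0.931900
step 3 [3y] bond c/1=7/80: DF=(904971/800000 − 7/80·(0.957200+0.931900))/(1+7/80) = 4441/5000 ≈ 0.888200
step 4 [4y] zero: DF = P = 1687/2000 ≈ 0.843500
step 5 [5y] zero: DF = P = 8159/10000 ≈ 0.815900
step 6 [6y] swap r/1=2315/52052: DF=(1 − 2315/52052·(0.957200+0.931900+0.888200+0.843500+0.815900))/(1+2315/52052) = 1537/2000 ≈ 0.768500
step 7 [7y] bond c/1=19/400: DF=(1001447/1000000 − 19/400·(0.957200+0.931900+0.888200+0.843500+0.815900+0.768500))/(1+19/400) = 18/25 ≈ 0.720000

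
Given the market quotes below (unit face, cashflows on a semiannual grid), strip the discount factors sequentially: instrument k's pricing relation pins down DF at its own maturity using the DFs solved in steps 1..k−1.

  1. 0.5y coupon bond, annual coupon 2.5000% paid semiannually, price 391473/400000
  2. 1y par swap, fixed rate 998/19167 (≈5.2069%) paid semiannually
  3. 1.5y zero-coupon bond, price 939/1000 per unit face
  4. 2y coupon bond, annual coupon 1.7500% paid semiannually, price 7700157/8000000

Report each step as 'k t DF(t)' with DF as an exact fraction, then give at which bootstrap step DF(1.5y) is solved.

step 1 [0.5y] bond c/2=1/80: DF=(391473/400000 − 1/80·(0))/(1+1/80) = 4833/5000 ≈ 0.966600
step 2 [1y] swap r/2=499/19167: DF=(1 − 499/19167·(0.966600))/(1+499/19167) = 9501/10000 ≈ 0.950100
step 3 [1.5y] zero: DF = P = 939/1000 ≈ 0.939000
step 4 [2y] bond c/2=7/800: DF=(7700157/8000000 − 7/800·(0.966600+0.950100+0.939000))/(1+7/800) = 4647/5000 ≈ 0.929400

1 1/2 4833/5000
2 1 9501/10000
3 3/2 939/1000
4 2 4647/5000
DF(1.5y) is solved at step 3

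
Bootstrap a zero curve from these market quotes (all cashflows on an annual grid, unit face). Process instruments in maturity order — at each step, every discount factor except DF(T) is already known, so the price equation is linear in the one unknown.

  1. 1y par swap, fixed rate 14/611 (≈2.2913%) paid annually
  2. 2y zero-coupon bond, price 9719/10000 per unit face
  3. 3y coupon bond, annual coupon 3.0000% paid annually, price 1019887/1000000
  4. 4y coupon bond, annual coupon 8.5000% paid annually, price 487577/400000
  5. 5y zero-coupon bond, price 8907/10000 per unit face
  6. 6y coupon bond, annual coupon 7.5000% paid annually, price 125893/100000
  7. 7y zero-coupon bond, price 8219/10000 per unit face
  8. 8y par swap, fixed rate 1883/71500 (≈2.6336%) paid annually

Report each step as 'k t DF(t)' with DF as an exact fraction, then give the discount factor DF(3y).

1 1 611/625
2 2 9719/10000
3 3 4667/5000
4 4 561/625
5 5 8907/10000
6 6 2113/2500
7 7 8219/10000
8 8 8117/10000
DF(3y) = 4667/5000 ≈ 0.933400

step 1 [1y] swap r/1=14/611: DF=(1 − 14/611·(0))/(1+14/611) = 611/625 ≈ 0.977600
step 2 [2y] zero: DF = P = 9719/10000 ≈ 0.971900
step 3 [3y] bond c/1=3/100: DF=(1019887/1000000 − 3/100·(0.977600+0.971900))/(1+3/100) = 4667/5000 ≈ 0.933400
step 4 [4y] bond c/1=17/200: DF=(487577/400000 − 17/200·(0.977600+0.971900+0.933400))/(1+17/200) = 561/625 ≈ 0.897600
step 5 [5y] zero: DF = P = 8907/10000 ≈ 0.890700
step 6 [6y] bond c/1=3/40: DF=(125893/100000 − 3/40·(0.977600+0.971900+0.933400+0.897600+0.890700))/(1+3/40) = 2113/2500 ≈ 0.845200
step 7 [7y] zero: DF = P = 8219/10000 ≈ 0.821900
step 8 [8y] swap r/1=1883/71500: DF=(1 − 1883/71500·(0.977600+0.971900+0.933400+0.897600+0.890700+0.845200+0.821900))/(1+1883/71500) = 8117/10000 ≈ 0.811700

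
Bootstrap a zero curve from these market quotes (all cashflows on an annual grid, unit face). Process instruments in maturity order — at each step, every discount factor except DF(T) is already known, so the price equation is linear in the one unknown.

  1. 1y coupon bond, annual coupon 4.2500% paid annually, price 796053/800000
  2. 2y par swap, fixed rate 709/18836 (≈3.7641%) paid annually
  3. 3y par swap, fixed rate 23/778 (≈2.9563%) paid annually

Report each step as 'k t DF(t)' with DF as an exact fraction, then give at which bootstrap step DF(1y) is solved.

step 1 [1y] bond c/1=17/400: DF=(796053/800000 − 17/400·(0))/(1+17/400) = 1909/2000 ≈ 0.954500
step 2 [2y] swap r/1=709/18836: DF=(1 − 709/18836·(0.954500))/(1+709/18836) = 9291/10000 ≈ 0.929100
step 3 [3y] swap r/1=23/778: DF=(1 − 23/778·(0.954500+0.929100))/(1+23/778) = 2293/2500 ≈ 0.917200

1 1 1909/2000
2 2 9291/10000
3 3 2293/2500
DF(1y) is solved at step 1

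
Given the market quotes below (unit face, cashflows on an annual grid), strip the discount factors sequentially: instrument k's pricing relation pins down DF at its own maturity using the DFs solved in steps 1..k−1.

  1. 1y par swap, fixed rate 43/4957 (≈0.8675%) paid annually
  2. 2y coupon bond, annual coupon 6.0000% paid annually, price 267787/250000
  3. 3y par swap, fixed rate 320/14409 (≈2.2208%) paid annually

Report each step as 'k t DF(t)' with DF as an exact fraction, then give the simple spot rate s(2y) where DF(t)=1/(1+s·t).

step 1 [1y] swap r/1=43/4957: DF=(1 − 43/4957·(0))/(1+43/4957) = 4957/5000 ≈ 0.991400
step 2 [2y] bond c/1=3/50: DF=(267787/250000 − 3/50·(0.991400))/(1+3/50) = 1193/1250 ≈ 0.954400
step 3 [3y] swap r/1=320/14409: DF=(1 − 320/14409·(0.991400+0.954400))/(1+320/14409) = 117/125 ≈ 0.936000

1 1 4957/5000
2 2 1193/1250
3 3 117/125
s(2y) = (1/(1193/1250) − 1)/(2) = 57/2386 ≈ 2.3889%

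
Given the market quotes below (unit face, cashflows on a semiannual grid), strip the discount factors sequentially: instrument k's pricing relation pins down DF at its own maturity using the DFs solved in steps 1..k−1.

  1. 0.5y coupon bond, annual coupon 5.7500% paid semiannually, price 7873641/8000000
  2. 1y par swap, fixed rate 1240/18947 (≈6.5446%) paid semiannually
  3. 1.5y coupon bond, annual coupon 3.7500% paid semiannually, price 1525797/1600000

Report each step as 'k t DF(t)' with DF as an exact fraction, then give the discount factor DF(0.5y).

1 1/2 9567/10000
2 1 469/500
3 3/2 2253/2500
DF(0.5y) = 9567/10000 ≈ 0.956700

step 1 [0.5y] bond c/2=23/800: DF=(7873641/8000000 − 23/800·(0))/(1+23/800) = 9567/10000 ≈ 0.956700
step 2 [1y] swap r/2=620/18947: DF=(1 − 620/18947·(0.956700))/(1+620/18947) = 469/500 ≈ 0.938000
step 3 [1.5y] bond c/2=3/160: DF=(1525797/1600000 − 3/160·(0.956700+0.938000))/(1+3/160) = 2253/2500 ≈ 0.901200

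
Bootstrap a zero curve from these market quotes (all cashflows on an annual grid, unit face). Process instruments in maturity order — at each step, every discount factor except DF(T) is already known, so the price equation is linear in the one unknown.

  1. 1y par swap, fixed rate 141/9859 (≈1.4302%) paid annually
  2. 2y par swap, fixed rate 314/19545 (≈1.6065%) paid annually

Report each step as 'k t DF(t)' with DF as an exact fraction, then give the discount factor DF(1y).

1 1 9859/10000
2 2 4843/5000
DF(1y) = 9859/10000 ≈ 0.985900

step 1 [1y] swap r/1=141/9859: DF=(1 − 141/9859·(0))/(1+141/9859) = 9859/10000 ≈ 0.985900
step 2 [2y] swap r/1=314/19545: DF=(1 − 314/19545·(0.985900))/(1+314/19545) = 4843/5000 ≈ 0.968600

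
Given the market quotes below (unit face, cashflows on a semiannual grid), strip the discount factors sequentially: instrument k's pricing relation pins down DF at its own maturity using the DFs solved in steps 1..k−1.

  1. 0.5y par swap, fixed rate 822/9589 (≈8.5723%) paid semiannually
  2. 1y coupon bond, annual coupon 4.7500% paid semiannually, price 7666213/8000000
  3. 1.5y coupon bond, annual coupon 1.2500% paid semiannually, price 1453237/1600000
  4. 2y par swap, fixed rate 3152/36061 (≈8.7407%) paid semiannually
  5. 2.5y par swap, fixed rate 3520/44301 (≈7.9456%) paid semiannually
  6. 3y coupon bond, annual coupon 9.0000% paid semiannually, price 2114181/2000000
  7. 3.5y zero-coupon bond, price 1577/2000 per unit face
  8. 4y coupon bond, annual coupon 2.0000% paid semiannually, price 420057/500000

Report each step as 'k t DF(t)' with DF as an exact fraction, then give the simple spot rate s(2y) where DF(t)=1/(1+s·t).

1 1/2 9589/10000
2 1 4569/5000
3 3/2 891/1000
4 2 1053/1250
5 5/2 103/125
6 3 513/625
7 7/2 1577/2000
8 4 193/250
s(2y) = (1/(1053/1250) − 1)/(2) = 197/2106 ≈ 9.3542%

step 1 [0.5y] swap r/2=411/9589: DF=(1 − 411/9589·(0))/(1+411/9589) = 9589/10000 ≈ 0.958900
step 2 [1y] bond c/2=19/800: DF=(7666213/8000000 − 19/800·(0.958900))/(1+19/800) = 4569/5000 ≈ 0.913800
step 3 [1.5y] bond c/2=1/160: DF=(1453237/1600000 − 1/160·(0.958900+0.913800))/(1+1/160) = 891/1000 ≈ 0.891000
step 4 [2y] swap r/2=1576/36061: DF=(1 − 1576/36061·(0.958900+0.913800+0.891000))/(1+1576/36061) = 1053/1250 ≈ 0.842400
step 5 [2.5y] swap r/2=1760/44301: DF=(1 − 1760/44301·(0.958900+0.913800+0.891000+0.842400))/(1+1760/44301) = 103/125 ≈ 0.824000
step 6 [3y] bond c/2=9/200: DF=(2114181/2000000 − 9/200·(0.958900+0.913800+0.891000+0.842400+0.824000))/(1+9/200) = 513/625 ≈ 0.820800
step 7 [3.5y] zero: DF = P = 1577/2000 ≈ 0.788500
step 8 [4y] bond c/2=1/100: DF=(420057/500000 − 1/100·(0.958900+0.913800+0.891000+0.842400+0.824000+0.820800+0.788500))/(1+1/100) = 193/250 ≈ 0.772000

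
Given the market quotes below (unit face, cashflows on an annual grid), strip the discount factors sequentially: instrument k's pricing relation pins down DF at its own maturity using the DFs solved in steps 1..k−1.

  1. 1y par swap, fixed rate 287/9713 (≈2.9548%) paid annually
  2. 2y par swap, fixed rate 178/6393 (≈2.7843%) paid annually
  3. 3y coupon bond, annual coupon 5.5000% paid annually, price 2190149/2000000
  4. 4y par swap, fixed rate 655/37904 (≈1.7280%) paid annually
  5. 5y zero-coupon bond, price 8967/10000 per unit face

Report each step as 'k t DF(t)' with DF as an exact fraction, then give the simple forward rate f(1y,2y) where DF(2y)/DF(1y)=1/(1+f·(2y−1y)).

1 1 9713/10000
2 2 4733/5000
3 3 469/500
4 4 1869/2000
5 5 8967/10000
f(1y,2y) = ((9713/10000)/(4733/5000) − 1)/(1) = 247/9466 ≈ 2.6093%

step 1 [1y] swap r/1=287/9713: DF=(1 − 287/9713·(0))/(1+287/9713) = 9713/10000 ≈ 0.971300
step 2 [2y] swap r/1=178/6393: DF=(1 − 178/6393·(0.971300))/(1+178/6393) = 4733/5000 ≈ 0.946600
step 3 [3y] bond c/1=11/200: DF=(2190149/2000000 − 11/200·(0.971300+0.946600))/(1+11/200) = 469/500 ≈ 0.938000
step 4 [4y] swap r/1=655/37904: DF=(1 − 655/37904·(0.971300+0.946600+0.938000))/(1+655/37904) = 1869/2000 ≈ 0.934500
step 5 [5y] zero: DF = P = 8967/10000 ≈ 0.896700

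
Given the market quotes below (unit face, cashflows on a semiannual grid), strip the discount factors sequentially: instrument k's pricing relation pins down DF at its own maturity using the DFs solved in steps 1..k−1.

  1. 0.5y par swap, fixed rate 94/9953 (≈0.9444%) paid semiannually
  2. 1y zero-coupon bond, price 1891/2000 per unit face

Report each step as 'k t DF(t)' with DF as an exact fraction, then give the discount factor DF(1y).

step 1 [0.5y] swap r/2=47/9953: DF=(1 − 47/9953·(0))/(1+47/9953) = 9953/10000 ≈ 0.995300
step 2 [1y] zero: DF = P = 1891/2000 ≈ 0.945500

1 1/2 9953/10000
2 1 1891/2000
DF(1y) = 1891/2000 ≈ 0.945500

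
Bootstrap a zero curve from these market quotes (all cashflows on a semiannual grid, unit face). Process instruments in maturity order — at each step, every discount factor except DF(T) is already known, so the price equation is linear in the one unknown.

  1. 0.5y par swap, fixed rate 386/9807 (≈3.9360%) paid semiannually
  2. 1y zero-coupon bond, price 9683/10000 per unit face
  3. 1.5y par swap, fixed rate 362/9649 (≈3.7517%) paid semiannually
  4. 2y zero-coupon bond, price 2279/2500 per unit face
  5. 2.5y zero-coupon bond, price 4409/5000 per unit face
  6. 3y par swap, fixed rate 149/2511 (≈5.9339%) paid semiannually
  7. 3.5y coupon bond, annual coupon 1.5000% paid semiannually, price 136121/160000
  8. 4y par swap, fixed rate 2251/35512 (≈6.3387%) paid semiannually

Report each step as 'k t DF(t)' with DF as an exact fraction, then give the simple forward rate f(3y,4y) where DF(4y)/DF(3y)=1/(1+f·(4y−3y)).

1 1/2 9807/10000
2 1 9683/10000
3 3/2 9457/10000
4 2 2279/2500
5 5/2 4409/5000
6 3 8361/10000
7 7/2 8033/10000
8 4 7749/10000
f(3y,4y) = ((8361/10000)/(7749/10000) − 1)/(1) = 68/861 ≈ 7.8978%

step 1 [0.5y] swap r/2=193/9807: DF=(1 − 193/9807·(0))/(1+193/9807) = 9807/10000 ≈ 0.980700
step 2 [1y] zero: DF = P = 9683/10000 ≈ 0.968300
step 3 [1.5y] swap r/2=181/9649: DF=(1 − 181/9649·(0.980700+0.968300))/(1+181/9649) = 9457/10000 ≈ 0.945700
step 4 [2y] zero: DF = P = 2279/2500 ≈ 0.911600
step 5 [2.5y] zero: DF = P = 4409/5000 ≈ 0.881800
step 6 [3y] swap r/2=149/5022: DF=(1 − 149/5022·(0.980700+0.968300+0.945700+0.911600+0.881800))/(1+149/5022) = 8361/10000 ≈ 0.836100
step 7 [3.5y] bond c/2=3/400: DF=(136121/160000 − 3/400·(0.980700+0.968300+0.945700+0.911600+0.881800+0.836100))/(1+3/400) = 8033/10000 ≈ 0.803300
step 8 [4y] swap r/2=2251/71024: DF=(1 − 2251/71024·(0.980700+0.968300+0.945700+0.911600+0.881800+0.836100+0.803300))/(1+2251/71024) = 7749/10000 ≈ 0.774900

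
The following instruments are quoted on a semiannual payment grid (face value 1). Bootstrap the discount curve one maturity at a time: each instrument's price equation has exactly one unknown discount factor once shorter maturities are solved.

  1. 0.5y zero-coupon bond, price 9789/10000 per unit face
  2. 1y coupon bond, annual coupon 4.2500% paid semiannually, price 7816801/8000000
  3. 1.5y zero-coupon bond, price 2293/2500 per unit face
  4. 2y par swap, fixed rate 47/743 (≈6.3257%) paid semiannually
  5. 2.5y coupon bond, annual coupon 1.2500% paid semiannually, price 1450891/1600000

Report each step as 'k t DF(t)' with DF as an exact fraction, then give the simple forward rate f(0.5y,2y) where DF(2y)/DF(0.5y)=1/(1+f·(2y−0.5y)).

step 1 [0.5y] zero: DF = P = 9789/10000 ≈ 0.978900
step 2 [1y] bond c/2=17/800: DF=(7816801/8000000 − 17/800·(0.978900))/(1+17/800) = 2341/2500 ≈ 0.936400
step 3 [1.5y] zero: DF = P = 2293/2500 ≈ 0.917200
step 4 [2y] swap r/2=47/1486: DF=(1 − 47/1486·(0.978900+0.936400+0.917200))/(1+47/1486) = 353/400 ≈ 0.882500
step 5 [2.5y] bond c/2=1/160: DF=(1450891/1600000 − 1/160·(0.978900+0.936400+0.917200+0.882500))/(1+1/160) = 8781/10000 ≈ 0.878100

1 1/2 9789/10000
2 1 2341/2500
3 3/2 2293/2500
4 2 353/400
5 5/2 8781/10000
f(0.5y,2y) = ((9789/10000)/(353/400) − 1)/(3/2) = 1928/26475 ≈ 7.2823%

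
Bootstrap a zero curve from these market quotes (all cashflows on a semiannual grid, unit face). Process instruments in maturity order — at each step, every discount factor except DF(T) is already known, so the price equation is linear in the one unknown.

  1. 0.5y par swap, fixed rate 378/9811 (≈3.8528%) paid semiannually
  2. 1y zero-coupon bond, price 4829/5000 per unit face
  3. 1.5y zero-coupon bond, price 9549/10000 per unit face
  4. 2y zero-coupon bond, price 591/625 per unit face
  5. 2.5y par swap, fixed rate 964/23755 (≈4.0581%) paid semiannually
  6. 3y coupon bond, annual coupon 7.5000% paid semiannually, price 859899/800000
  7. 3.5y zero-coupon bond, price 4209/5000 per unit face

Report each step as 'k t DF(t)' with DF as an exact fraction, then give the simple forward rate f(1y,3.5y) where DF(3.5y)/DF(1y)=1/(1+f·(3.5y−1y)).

step 1 [0.5y] swap r/2=189/9811: DF=(1 − 189/9811·(0))/(1+189/9811) = 9811/10000 ≈ 0.981100
step 2 [1y] zero: DF = P = 4829/5000 ≈ 0.965800
step 3 [1.5y] zero: DF = P = 9549/10000 ≈ 0.954900
step 4 [2y] zero: DF = P = 591/625 ≈ 0.945600
step 5 [2.5y] swap r/2=482/23755: DF=(1 − 482/23755·(0.981100+0.965800+0.954900+0.945600))/(1+482/23755) = 2259/2500 ≈ 0.903600
step 6 [3y] bond c/2=3/80: DF=(859899/800000 − 3/80·(0.981100+0.965800+0.954900+0.945600+0.903600))/(1+3/80) = 8643/10000 ≈ 0.864300
step 7 [3.5y] zero: DF = P = 4209/5000 ≈ 0.841800

1 1/2 9811/10000
2 1 4829/5000
3 3/2 9549/10000
4 2 591/625
5 5/2 2259/2500
6 3 8643/10000
7 7/2 4209/5000
f(1y,3.5y) = ((4829/5000)/(4209/5000) − 1)/(5/2) = 248/4209 ≈ 5.8921%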